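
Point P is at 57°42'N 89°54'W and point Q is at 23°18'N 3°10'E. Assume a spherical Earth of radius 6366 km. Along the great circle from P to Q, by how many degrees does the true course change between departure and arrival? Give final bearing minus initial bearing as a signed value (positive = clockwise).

+71.3°

At departure: θ₁ = atan2(sin Δλ cos φ₂, cos φ₁ sin φ₂ − sin φ₁ cos φ₂ cos Δλ) = 74.58°
At arrival: θ₂ = atan2(sin Δλ cos φ₁, −cos φ₂ sin φ₁ + sin φ₂ cos φ₁ cos Δλ) = 145.88°
Δθ = θ₂ − θ₁ = +71.3°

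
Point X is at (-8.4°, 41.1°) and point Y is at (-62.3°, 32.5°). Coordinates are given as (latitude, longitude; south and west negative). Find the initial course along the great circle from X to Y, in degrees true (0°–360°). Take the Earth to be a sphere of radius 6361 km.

N = sin Δλ·cos φ₂ = -0.0695;  D = cos φ₁ sin φ₂ − sin φ₁ cos φ₂ cos Δλ = -0.8088
initial course = atan2(N, D) = 184.91°

184.9°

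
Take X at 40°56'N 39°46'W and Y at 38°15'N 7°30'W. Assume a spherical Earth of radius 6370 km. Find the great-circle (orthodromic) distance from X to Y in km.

cos σ = sin φ₁ sin φ₂ + cos φ₁ cos φ₂ cos Δλ
      = sin(40.93°)sin(38.25°) + cos(40.93°)cos(38.25°)cos(32.27°) = 0.9073
σ = 24.867° → d = Rσ = 6370·0.43402 = 2765 km

2765 km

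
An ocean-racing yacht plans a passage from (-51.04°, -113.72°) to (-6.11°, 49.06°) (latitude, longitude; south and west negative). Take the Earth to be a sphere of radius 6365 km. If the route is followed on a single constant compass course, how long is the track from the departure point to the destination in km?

Δψ = ln[tan(π/4+φ₂/2)/tan(π/4+φ₁/2)] = +0.9324;  Δφ = +0.7842 rad,  Δλ = +2.8410 rad
q = Δφ/Δψ = 0.8410
d = R·√(Δφ² + q²Δλ²) = 6365·2.51482 = 16007 km

16007 km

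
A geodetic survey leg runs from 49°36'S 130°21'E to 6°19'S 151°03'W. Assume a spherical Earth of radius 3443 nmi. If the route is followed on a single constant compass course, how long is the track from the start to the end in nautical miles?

Δψ = ln[tan(π/4+φ₂/2)/tan(π/4+φ₁/2)] = +0.8894;  Δφ = +0.7554 rad,  Δλ = +1.3718 rad
q = Δφ/Δψ = 0.8494
d = R·√(Δφ² + q²Δλ²) = 3443·1.38866 = 4781 nmi

4781 nmi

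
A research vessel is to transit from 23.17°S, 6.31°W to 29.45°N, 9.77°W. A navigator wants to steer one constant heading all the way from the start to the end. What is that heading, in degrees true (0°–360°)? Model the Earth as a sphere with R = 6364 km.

Meridional parts: M(φ₁)=-0.4159, M(φ₂)=+0.5383 → ΔM = +0.9541;  Δλ = -0.0604 rad
tan C = Δλ / ΔM = -0.0633 → C = 356.38°

356.4°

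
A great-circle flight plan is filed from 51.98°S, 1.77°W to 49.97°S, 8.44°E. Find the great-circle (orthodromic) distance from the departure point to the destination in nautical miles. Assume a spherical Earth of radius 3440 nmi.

404 nmi

Haversine: a = sin²(Δφ/2)+cos φ₁ cos φ₂ sin²(Δλ/2) = 0.00344;  σ = 2·atan2(√a,√(1−a))
σ = 6.729° → d = Rσ = 3440·0.11744 = 404 nmi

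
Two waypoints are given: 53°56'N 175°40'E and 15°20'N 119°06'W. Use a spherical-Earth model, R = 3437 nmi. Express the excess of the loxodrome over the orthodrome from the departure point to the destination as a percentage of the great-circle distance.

2.1%

Great circle: σ = 1.1022 rad → d_gc = Rσ = 3788.4 nmi
Rhumb: Δφ = -0.6737, Δλ = +1.1385, Δψ = -0.8513, q = Δφ/Δψ = 0.7913 → d_rh = R√(Δφ²+q²Δλ²) = 3866.6 nmi
Excess = (3866.6 − 3788.4) / 3788.4 = 78.2 / 3788.4 = 2.06% ≈ 2.1%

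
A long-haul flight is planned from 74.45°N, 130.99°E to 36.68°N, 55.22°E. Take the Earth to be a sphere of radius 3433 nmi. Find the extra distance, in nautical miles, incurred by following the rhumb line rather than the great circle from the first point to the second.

Great circle: cos σ = sin φ₁ sin φ₂ + cos φ₁ cos φ₂ cos Δλ,  σ = 0.8914 rad → d_gc = 3060.1 nmi
Rhumb line: Δψ = -1.3021, q = Δφ/Δψ = 0.5063, d_rh = R√(Δφ²+q²Δλ²) = 3225.5 nmi
Excess = 3225.5 − 3060.1 = 165.4 ≈ 165 nmi

165 nmi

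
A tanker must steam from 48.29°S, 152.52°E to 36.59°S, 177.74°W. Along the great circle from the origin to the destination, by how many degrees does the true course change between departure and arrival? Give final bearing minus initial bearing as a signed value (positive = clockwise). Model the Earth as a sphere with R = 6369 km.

-20.4°

At departure: θ₁ = atan2(sin Δλ cos φ₂, cos φ₁ sin φ₂ − sin φ₁ cos φ₂ cos Δλ) = 72.73°
At arrival: θ₂ = atan2(sin Δλ cos φ₁, −cos φ₂ sin φ₁ + sin φ₂ cos φ₁ cos Δλ) = 52.31°
Δθ = θ₂ − θ₁ = -20.4°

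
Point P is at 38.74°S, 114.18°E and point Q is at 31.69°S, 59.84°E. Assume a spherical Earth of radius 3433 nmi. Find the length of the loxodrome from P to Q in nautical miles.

Rhumb course C = atan2(Δλ, Δψ) with Δψ = ln[tan(π/4+φ₂/2)/tan(π/4+φ₁/2)] = +0.1508, Δλ = -0.9484 → C = 279.03°
d = R·|Δφ| / |cos C| = 3433·0.12305 / 0.15703 = 2690 nmi

2690 nmi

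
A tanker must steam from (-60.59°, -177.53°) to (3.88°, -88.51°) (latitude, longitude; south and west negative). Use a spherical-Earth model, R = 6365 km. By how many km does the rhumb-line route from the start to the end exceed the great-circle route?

356 km

Great circle: cos σ = sin φ₁ sin φ₂ + cos φ₁ cos φ₂ cos Δλ,  σ = 1.6214 rad → d_gc = 10320.1 km
Rhumb line: Δψ = +1.4055, q = Δφ/Δψ = 0.8006, d_rh = R√(Δφ²+q²Δλ²) = 10675.9 km
Excess = 10675.9 − 10320.1 = 355.8 ≈ 356 km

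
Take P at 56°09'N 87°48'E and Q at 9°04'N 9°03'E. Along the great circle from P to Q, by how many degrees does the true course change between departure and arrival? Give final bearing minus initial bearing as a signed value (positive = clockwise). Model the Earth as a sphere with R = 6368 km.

Initial bearing θ₁ = atan2(sin Δλ cos φ₂, cos φ₁ sin φ₂ − sin φ₁ cos φ₂ cos Δλ) = 265.74°
Final bearing θ₂ = (initial bearing from the destination back to the start) + 180° = 214.23°
Δθ = θ₂ − θ₁ = -51.5°

-51.5°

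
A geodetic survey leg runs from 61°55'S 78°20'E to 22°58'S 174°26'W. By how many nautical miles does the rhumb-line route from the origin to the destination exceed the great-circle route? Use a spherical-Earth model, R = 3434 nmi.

410 nmi

Great circle: cos σ = sin φ₁ sin φ₂ + cos φ₁ cos φ₂ cos Δλ,  σ = 1.3532 rad → d_gc = 4647.0 nmi
Rhumb line: Δψ = +0.9739, q = Δφ/Δψ = 0.6981, d_rh = R√(Δφ²+q²Δλ²) = 5057.4 nmi
Excess = 5057.4 − 4647.0 = 410.4 ≈ 410 nmi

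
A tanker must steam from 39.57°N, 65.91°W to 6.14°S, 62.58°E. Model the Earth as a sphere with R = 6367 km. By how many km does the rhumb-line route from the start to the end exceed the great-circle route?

Great circle: cos σ = sin φ₁ sin φ₂ + cos φ₁ cos φ₂ cos Δλ,  σ = 2.1474 rad → d_gc = 13672.2 km
Rhumb line: Δψ = -0.8605, q = Δφ/Δψ = 0.9271, d_rh = R√(Δφ²+q²Δλ²) = 14178.8 km
Excess = 14178.8 − 13672.2 = 506.6 ≈ 507 km

507 km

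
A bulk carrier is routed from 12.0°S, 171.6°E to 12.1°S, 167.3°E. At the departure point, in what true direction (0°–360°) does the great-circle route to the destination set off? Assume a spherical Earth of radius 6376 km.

N = sin Δλ·cos φ₂ = -0.0733;  D = cos φ₁ sin φ₂ − sin φ₁ cos φ₂ cos Δλ = -0.0023
initial course = atan2(N, D) = 268.19°

268.2°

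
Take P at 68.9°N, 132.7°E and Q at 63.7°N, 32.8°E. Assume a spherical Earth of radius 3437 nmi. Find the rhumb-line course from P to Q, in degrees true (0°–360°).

262.6°

Δψ = ln[tan(π/4+φ₂/2)/tan(π/4+φ₁/2)] = -0.2267
Δλ = -1.7436 rad (taken the short way round)
course = atan2(Δλ, Δψ) = 262.59°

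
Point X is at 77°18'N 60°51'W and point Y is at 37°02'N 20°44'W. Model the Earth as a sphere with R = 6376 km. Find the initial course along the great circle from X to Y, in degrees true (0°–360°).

132.0°

N = sin Δλ·cos φ₂ = +0.5144;  D = cos φ₁ sin φ₂ − sin φ₁ cos φ₂ cos Δλ = -0.4631
initial course = atan2(N, D) = 132.00°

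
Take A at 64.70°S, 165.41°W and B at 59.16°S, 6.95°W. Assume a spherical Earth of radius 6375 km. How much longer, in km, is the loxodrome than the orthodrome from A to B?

Great circle: cos σ = sin φ₁ sin φ₂ + cos φ₁ cos φ₂ cos Δλ,  σ = 0.9613 rad → d_gc = 6128.2 km
Rhumb line: Δψ = +0.2061, q = Δφ/Δψ = 0.4691, d_rh = R√(Δφ²+q²Δλ²) = 8293.2 km
Excess = 8293.2 − 6128.2 = 2165.0 ≈ 2165 km

2165 km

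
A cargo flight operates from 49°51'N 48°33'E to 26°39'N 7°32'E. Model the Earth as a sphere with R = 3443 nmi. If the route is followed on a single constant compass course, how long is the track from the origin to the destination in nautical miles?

Rhumb course C = atan2(Δλ, Δψ) with Δψ = ln[tan(π/4+φ₂/2)/tan(π/4+φ₁/2)] = -0.5237, Δλ = -0.7159 → C = 233.81°
d = R·|Δφ| / |cos C| = 3443·0.40492 / 0.59046 = 2361 nmi

2361 nmi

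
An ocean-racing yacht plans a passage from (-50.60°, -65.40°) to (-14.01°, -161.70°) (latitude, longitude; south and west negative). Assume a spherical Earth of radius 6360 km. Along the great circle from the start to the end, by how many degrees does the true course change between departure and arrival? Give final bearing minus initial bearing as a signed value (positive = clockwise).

+64.3°

Initial bearing θ₁ = atan2(sin Δλ cos φ₂, cos φ₁ sin φ₂ − sin φ₁ cos φ₂ cos Δλ) = 256.25°
Final bearing θ₂ = (initial bearing from the destination back to the start) + 180° = 320.55°
Δθ = θ₂ − θ₁ = +64.3°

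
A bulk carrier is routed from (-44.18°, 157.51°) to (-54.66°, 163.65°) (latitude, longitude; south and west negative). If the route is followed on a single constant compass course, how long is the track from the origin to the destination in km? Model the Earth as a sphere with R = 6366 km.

1245 km

Δψ = ln[tan(π/4+φ₂/2)/tan(π/4+φ₁/2)] = -0.2827;  Δφ = -0.1829 rad,  Δλ = +0.1072 rad
q = Δφ/Δψ = 0.6471
d = R·√(Δφ² + q²Δλ²) = 6366·0.19562 = 1245 km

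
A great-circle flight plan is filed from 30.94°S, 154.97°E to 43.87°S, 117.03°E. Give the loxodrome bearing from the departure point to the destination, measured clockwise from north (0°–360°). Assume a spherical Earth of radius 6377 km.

246.7°

Meridional parts: M(φ₁)=-0.5683, M(φ₂)=-0.8538 → ΔM = -0.2854;  Δλ = -0.6622 rad
tan C = Δλ / ΔM = +2.3201 → C = 246.68°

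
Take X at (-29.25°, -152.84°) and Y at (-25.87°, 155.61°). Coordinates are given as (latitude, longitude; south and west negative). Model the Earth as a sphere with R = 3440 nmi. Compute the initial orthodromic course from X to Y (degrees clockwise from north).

261.3°

N = sin Δλ·cos φ₂ = -0.7047;  D = cos φ₁ sin φ₂ − sin φ₁ cos φ₂ cos Δλ = -0.1073
initial course = atan2(N, D) = 261.34°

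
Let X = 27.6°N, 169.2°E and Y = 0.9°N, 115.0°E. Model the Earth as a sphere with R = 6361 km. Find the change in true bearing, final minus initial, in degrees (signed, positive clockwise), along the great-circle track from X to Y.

-14.8°

At departure: θ₁ = atan2(sin Δλ cos φ₂, cos φ₁ sin φ₂ − sin φ₁ cos φ₂ cos Δλ) = 252.41°
At arrival: θ₂ = atan2(sin Δλ cos φ₁, −cos φ₂ sin φ₁ + sin φ₂ cos φ₁ cos Δλ) = 237.66°
Δθ = θ₂ − θ₁ = -14.8°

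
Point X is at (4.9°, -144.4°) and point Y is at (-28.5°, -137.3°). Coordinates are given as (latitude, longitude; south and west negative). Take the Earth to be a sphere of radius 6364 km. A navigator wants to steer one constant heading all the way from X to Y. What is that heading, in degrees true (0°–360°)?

168.4°

Δψ = ln[tan(π/4+φ₂/2)/tan(π/4+φ₁/2)] = -0.6049
Δλ = +0.1239 rad (taken the short way round)
course = atan2(Δλ, Δψ) = 168.42°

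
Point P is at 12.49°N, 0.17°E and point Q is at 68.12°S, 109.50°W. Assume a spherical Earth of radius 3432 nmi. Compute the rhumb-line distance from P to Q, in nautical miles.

Rhumb course C = atan2(Δλ, Δψ) with Δψ = ln[tan(π/4+φ₂/2)/tan(π/4+φ₁/2)] = -1.8633, Δλ = -1.9141 → C = 225.77°
d = R·|Δφ| / |cos C| = 3432·1.40691 / 0.69753 = 6922 nmi

6922 nmi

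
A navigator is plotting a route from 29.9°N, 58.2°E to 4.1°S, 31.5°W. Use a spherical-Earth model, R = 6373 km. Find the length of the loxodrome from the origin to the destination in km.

Rhumb course C = atan2(Δλ, Δψ) with Δψ = ln[tan(π/4+φ₂/2)/tan(π/4+φ₁/2)] = -0.6189, Δλ = -1.5656 → C = 248.43°
d = R·|Δφ| / |cos C| = 6373·0.59341 / 0.36764 = 10287 km

10287 km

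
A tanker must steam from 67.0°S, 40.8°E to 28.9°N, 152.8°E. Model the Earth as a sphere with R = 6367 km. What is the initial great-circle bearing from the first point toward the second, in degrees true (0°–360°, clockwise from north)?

θ = atan2( sin Δλ·cos φ₂ ,  cos φ₁ sin φ₂ − sin φ₁ cos φ₂ cos Δλ )
  = atan2(+0.8117, -0.1131) = 97.93°

97.9°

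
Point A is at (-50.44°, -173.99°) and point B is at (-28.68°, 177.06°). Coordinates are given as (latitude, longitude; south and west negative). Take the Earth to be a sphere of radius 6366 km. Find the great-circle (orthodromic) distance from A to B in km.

cos σ = sin φ₁ sin φ₂ + cos φ₁ cos φ₂ cos Δλ
      = sin(-50.44°)sin(-28.68°) + cos(-50.44°)cos(-28.68°)cos(-8.95°) = 0.9219
σ = 22.788° → d = Rσ = 6366·0.39773 = 2532 km

2532 km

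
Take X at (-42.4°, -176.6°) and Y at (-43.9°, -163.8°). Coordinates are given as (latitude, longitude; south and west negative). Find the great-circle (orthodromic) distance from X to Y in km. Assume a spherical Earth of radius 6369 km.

1050 km

Haversine: a = sin²(Δφ/2)+cos φ₁ cos φ₂ sin²(Δλ/2) = 0.00678;  σ = 2·atan2(√a,√(1−a))
σ = 9.448° → d = Rσ = 6369·0.16490 = 1050 km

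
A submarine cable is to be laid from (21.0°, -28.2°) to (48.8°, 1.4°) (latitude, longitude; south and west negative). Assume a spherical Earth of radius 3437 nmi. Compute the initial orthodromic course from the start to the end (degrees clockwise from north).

33.2°

N = sin Δλ·cos φ₂ = +0.3254;  D = cos φ₁ sin φ₂ − sin φ₁ cos φ₂ cos Δλ = +0.4972
initial course = atan2(N, D) = 33.20°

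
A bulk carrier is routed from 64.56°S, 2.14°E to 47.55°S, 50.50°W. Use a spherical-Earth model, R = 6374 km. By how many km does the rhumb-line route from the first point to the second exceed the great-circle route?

Great circle: cos σ = sin φ₁ sin φ₂ + cos φ₁ cos φ₂ cos Δλ,  σ = 0.5693 rad → d_gc = 3629.0 km
Rhumb line: Δψ = +0.5427, q = Δφ/Δψ = 0.5471, d_rh = R√(Δφ²+q²Δλ²) = 3720.9 km
Excess = 3720.9 − 3629.0 = 91.9 ≈ 92 km

92 km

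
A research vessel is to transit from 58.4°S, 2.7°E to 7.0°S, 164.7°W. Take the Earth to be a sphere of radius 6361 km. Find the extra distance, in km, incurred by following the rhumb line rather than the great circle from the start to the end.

3064 km

Great circle: cos σ = sin φ₁ sin φ₂ + cos φ₁ cos φ₂ cos Δλ,  σ = 1.9864 rad → d_gc = 12635.6 km
Rhumb line: Δψ = +1.1399, q = Δφ/Δψ = 0.7870, d_rh = R√(Δφ²+q²Δλ²) = 15699.6 km
Excess = 15699.6 − 12635.6 = 3064.0 ≈ 3064 km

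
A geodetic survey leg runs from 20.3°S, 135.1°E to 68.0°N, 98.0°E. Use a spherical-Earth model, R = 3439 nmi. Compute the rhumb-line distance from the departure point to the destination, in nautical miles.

Δψ = ln[tan(π/4+φ₂/2)/tan(π/4+φ₁/2)] = +1.9999;  Δφ = +1.5411 rad,  Δλ = -0.6475 rad
q = Δφ/Δψ = 0.7706
d = R·√(Δφ² + q²Δλ²) = 3439·1.61989 = 5571 nmi

5571 nmi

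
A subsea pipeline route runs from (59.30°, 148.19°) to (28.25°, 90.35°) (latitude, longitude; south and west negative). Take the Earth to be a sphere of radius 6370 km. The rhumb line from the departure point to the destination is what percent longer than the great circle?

2.2%

Great circle: σ = 0.8680 rad → d_gc = Rσ = 5529.0 km
Rhumb: Δφ = -0.5419, Δλ = -1.0095, Δψ = -0.7784, q = Δφ/Δψ = 0.6962 → d_rh = R√(Δφ²+q²Δλ²) = 5653.1 km
Excess = (5653.1 − 5529.0) / 5529.0 = 124.1 / 5529.0 = 2.24% ≈ 2.2%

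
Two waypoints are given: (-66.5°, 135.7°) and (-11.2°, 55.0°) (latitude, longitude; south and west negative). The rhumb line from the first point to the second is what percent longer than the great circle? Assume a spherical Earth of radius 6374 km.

Great circle: σ = 1.3271 rad → d_gc = Rσ = 8458.6 km
Rhumb: Δφ = +0.9652, Δλ = -1.4085, Δψ = +1.3735, q = Δφ/Δψ = 0.7027 → d_rh = R√(Δφ²+q²Δλ²) = 8811.8 km
Excess = (8811.8 − 8458.6) / 8458.6 = 353.2 / 8458.6 = 4.18% ≈ 4.2%

4.2%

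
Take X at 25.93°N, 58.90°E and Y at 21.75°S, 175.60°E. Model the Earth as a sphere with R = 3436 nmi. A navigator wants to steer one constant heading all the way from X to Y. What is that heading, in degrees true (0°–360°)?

112.8°

Δψ = ln[tan(π/4+φ₂/2)/tan(π/4+φ₁/2)] = -0.8579
Δλ = +2.0368 rad (taken the short way round)
course = atan2(Δλ, Δψ) = 112.84°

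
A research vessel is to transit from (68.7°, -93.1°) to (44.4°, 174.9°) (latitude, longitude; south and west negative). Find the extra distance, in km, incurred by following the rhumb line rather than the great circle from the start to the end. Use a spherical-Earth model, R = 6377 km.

Great circle: cos σ = sin φ₁ sin φ₂ + cos φ₁ cos φ₂ cos Δλ,  σ = 0.8726 rad → d_gc = 5564.8 km
Rhumb line: Δψ = -0.8044, q = Δφ/Δψ = 0.5272, d_rh = R√(Δφ²+q²Δλ²) = 6038.2 km
Excess = 6038.2 − 5564.8 = 473.4 ≈ 473 km

473 km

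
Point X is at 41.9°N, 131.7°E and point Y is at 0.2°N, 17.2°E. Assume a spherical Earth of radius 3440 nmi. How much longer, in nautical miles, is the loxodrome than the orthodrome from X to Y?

238 nmi

Great circle: cos σ = sin φ₁ sin φ₂ + cos φ₁ cos φ₂ cos Δλ,  σ = 1.8821 rad → d_gc = 6474.5 nmi
Rhumb line: Δψ = -0.8033, q = Δφ/Δψ = 0.9060, d_rh = R√(Δφ²+q²Δλ²) = 6712.6 nmi
Excess = 6712.6 − 6474.5 = 238.1 ≈ 238 nmi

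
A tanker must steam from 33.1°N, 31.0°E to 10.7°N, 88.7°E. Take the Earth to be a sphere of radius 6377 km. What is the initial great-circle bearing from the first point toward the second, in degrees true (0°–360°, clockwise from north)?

99.0°

θ = atan2( sin Δλ·cos φ₂ ,  cos φ₁ sin φ₂ − sin φ₁ cos φ₂ cos Δλ )
  = atan2(+0.8306, -0.1312) = 98.98°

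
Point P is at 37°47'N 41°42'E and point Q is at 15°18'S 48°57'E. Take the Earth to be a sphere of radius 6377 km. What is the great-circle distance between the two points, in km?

5957 km

cos σ = sin φ₁ sin φ₂ + cos φ₁ cos φ₂ cos Δλ
      = sin(37.78°)sin(-15.30°) + cos(37.78°)cos(-15.30°)cos(7.25°) = 0.5946
σ = 53.519° → d = Rσ = 6377·0.93408 = 5957 km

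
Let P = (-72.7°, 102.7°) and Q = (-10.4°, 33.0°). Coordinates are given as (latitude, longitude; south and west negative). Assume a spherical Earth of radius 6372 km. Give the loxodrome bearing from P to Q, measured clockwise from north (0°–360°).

Meridional parts: M(φ₁)=-1.8830, M(φ₂)=-0.1825 → ΔM = +1.7005;  Δλ = -1.2165 rad
tan C = Δλ / ΔM = -0.7154 → C = 324.42°

324.4°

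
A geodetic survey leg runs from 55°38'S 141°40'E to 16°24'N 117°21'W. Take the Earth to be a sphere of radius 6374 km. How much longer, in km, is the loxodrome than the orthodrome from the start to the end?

Great circle: cos σ = sin φ₁ sin φ₂ + cos φ₁ cos φ₂ cos Δλ,  σ = 1.9137 rad → d_gc = 12198.0 km
Rhumb line: Δψ = +1.4639, q = Δφ/Δψ = 0.8588, d_rh = R√(Δφ²+q²Δλ²) = 12542.0 km
Excess = 12542.0 − 12198.0 = 344.0 ≈ 344 km

344 km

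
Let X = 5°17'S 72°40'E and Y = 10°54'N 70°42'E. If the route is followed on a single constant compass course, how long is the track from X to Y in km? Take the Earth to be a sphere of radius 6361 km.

1810 km

Rhumb course C = atan2(Δλ, Δψ) with Δψ = ln[tan(π/4+φ₂/2)/tan(π/4+φ₁/2)] = +0.2837, Δλ = -0.0343 → C = 353.10°
d = R·|Δφ| / |cos C| = 6361·0.28245 / 0.99276 = 1810 km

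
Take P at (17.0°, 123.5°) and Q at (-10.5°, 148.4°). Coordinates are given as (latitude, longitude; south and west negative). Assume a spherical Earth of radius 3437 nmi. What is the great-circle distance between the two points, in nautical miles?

2214 nmi

cos σ = sin φ₁ sin φ₂ + cos φ₁ cos φ₂ cos Δλ
      = sin(17.00°)sin(-10.50°) + cos(17.00°)cos(-10.50°)cos(24.90°) = 0.7996
σ = 36.908° → d = Rσ = 3437·0.64416 = 2214 nmi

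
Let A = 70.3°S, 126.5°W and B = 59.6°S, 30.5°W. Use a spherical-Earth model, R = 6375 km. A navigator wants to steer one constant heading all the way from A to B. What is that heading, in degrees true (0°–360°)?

75.0°

Meridional parts: M(φ₁)=-1.7508, M(φ₂)=-1.3031 → ΔM = +0.4478;  Δλ = +1.6755 rad
tan C = Δλ / ΔM = +3.7420 → C = 75.04°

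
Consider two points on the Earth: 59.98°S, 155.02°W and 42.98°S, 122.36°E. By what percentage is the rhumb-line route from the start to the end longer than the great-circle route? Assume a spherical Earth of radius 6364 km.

Great circle: σ = 0.8798 rad → d_gc = Rσ = 5599.1 km
Rhumb: Δφ = +0.2967, Δλ = -1.4420, Δψ = +0.4839, q = Δφ/Δψ = 0.6132 → d_rh = R√(Δφ²+q²Δλ²) = 5935.2 km
Excess = (5935.2 − 5599.1) / 5599.1 = 336.1 / 5599.1 = 6.00% ≈ 6.0%

6.0%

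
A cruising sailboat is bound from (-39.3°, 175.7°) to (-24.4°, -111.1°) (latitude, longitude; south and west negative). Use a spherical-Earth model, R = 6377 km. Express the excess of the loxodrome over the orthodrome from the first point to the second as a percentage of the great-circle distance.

Great circle: σ = 1.0868 rad → d_gc = Rσ = 6930.4 km
Rhumb: Δφ = +0.2601, Δλ = +1.2776, Δψ = +0.3077, q = Δφ/Δψ = 0.8452 → d_rh = R√(Δφ²+q²Δλ²) = 7082.6 km
Excess = (7082.6 − 6930.4) / 6930.4 = 152.2 / 6930.4 = 2.20% ≈ 2.2%

2.2%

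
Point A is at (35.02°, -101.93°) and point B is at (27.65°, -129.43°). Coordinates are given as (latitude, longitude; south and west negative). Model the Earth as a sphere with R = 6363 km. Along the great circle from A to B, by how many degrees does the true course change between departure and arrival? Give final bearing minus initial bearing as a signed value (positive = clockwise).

-14.5°

Initial bearing θ₁ = atan2(sin Δλ cos φ₂, cos φ₁ sin φ₂ − sin φ₁ cos φ₂ cos Δλ) = 260.17°
Final bearing θ₂ = (initial bearing from the destination back to the start) + 180° = 245.64°
Δθ = θ₂ − θ₁ = -14.5°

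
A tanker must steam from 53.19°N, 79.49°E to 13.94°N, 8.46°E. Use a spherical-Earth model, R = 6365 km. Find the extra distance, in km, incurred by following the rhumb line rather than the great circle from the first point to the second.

178 km

Great circle: cos σ = sin φ₁ sin φ₂ + cos φ₁ cos φ₂ cos Δλ,  σ = 1.1789 rad → d_gc = 7503.9 km
Rhumb line: Δψ = -0.8546, q = Δφ/Δψ = 0.8016, d_rh = R√(Δφ²+q²Δλ²) = 7682.3 km
Excess = 7682.3 − 7503.9 = 178.4 ≈ 178 km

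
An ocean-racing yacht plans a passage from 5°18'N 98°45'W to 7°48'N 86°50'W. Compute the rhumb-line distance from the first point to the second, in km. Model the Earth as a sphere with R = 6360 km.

1343 km

Rhumb course C = atan2(Δλ, Δψ) with Δψ = ln[tan(π/4+φ₂/2)/tan(π/4+φ₁/2)] = +0.0439, Δλ = +0.2080 → C = 78.08°
d = R·|Δφ| / |cos C| = 6360·0.04363 / 0.20663 = 1343 km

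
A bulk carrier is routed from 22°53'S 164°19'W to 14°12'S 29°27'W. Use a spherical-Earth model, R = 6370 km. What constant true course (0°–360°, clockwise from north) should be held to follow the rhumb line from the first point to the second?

Meridional parts: M(φ₁)=-0.4105, M(φ₂)=-0.2504 → ΔM = +0.1600;  Δλ = +2.3539 rad
tan C = Δλ / ΔM = +14.7082 → C = 86.11°

86.1°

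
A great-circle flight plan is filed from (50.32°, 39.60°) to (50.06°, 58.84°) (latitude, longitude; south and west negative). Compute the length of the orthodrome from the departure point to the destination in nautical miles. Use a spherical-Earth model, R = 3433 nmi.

Haversine: a = sin²(Δφ/2)+cos φ₁ cos φ₂ sin²(Δλ/2) = 0.01145;  σ = 2·atan2(√a,√(1−a))
σ = 12.287° → d = Rσ = 3433·0.21444 = 736 nmi

736 nmi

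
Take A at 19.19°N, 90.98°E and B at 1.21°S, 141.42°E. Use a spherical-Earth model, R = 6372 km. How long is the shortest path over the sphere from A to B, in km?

5953 km

cos σ = sin φ₁ sin φ₂ + cos φ₁ cos φ₂ cos Δλ
      = sin(19.19°)sin(-1.21°) + cos(19.19°)cos(-1.21°)cos(50.44°) = 0.5944
σ = 53.529° → d = Rσ = 6372·0.93425 = 5953 km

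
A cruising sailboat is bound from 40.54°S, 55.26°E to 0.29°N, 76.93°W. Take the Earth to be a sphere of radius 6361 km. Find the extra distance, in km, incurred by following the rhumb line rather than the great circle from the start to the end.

Great circle: cos σ = sin φ₁ sin φ₂ + cos φ₁ cos φ₂ cos Δλ,  σ = 2.1102 rad → d_gc = 13423.3 km
Rhumb line: Δψ = +0.7803, q = Δφ/Δψ = 0.9132, d_rh = R√(Δφ²+q²Δλ²) = 14148.2 km
Excess = 14148.2 − 13423.3 = 724.9 ≈ 725 km

725 km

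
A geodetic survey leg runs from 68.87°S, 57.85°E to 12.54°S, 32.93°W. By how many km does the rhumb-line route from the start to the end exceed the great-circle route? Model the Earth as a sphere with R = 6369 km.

508 km

Great circle: cos σ = sin φ₁ sin φ₂ + cos φ₁ cos φ₂ cos Δλ,  σ = 1.3718 rad → d_gc = 8736.7 km
Rhumb line: Δψ = +1.4586, q = Δφ/Δψ = 0.6740, d_rh = R√(Δφ²+q²Δλ²) = 9245.0 km
Excess = 9245.0 − 8736.7 = 508.3 ≈ 508 km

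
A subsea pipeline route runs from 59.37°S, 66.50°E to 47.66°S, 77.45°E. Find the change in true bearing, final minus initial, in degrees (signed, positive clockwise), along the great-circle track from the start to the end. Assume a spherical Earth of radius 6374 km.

Initial bearing θ₁ = atan2(sin Δλ cos φ₂, cos φ₁ sin φ₂ − sin φ₁ cos φ₂ cos Δλ) = 33.62°
Final bearing θ₂ = (initial bearing from the destination back to the start) + 180° = 24.76°
Δθ = θ₂ − θ₁ = -8.9°

-8.9°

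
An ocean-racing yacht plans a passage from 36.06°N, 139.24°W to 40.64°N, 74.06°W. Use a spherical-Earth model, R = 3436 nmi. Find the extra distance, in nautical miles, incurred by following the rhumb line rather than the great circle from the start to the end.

69 nmi

Great circle: cos σ = sin φ₁ sin φ₂ + cos φ₁ cos φ₂ cos Δλ,  σ = 0.8752 rad → d_gc = 3007.0 nmi
Rhumb line: Δψ = +0.1020, q = Δφ/Δψ = 0.7838, d_rh = R√(Δφ²+q²Δλ²) = 3075.9 nmi
Excess = 3075.9 − 3007.0 = 68.9 ≈ 69 nmi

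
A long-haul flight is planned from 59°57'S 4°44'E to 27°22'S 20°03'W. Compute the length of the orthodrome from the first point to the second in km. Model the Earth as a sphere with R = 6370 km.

4082 km

cos σ = sin φ₁ sin φ₂ + cos φ₁ cos φ₂ cos Δλ
      = sin(-59.95°)sin(-27.37°) + cos(-59.95°)cos(-27.37°)cos(-24.78°) = 0.8017
σ = 36.712° → d = Rσ = 6370·0.64074 = 4082 km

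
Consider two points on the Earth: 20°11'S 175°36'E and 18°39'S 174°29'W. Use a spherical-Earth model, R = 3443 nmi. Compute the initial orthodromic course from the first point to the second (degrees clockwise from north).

N = sin Δλ·cos φ₂ = +0.1632;  D = cos φ₁ sin φ₂ − sin φ₁ cos φ₂ cos Δλ = +0.0219
initial course = atan2(N, D) = 82.36°

82.4°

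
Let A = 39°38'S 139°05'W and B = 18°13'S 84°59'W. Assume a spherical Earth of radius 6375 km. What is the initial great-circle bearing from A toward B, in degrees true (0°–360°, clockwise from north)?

N = sin Δλ·cos φ₂ = +0.7694;  D = cos φ₁ sin φ₂ − sin φ₁ cos φ₂ cos Δλ = +0.1145
initial course = atan2(N, D) = 81.53°

81.5°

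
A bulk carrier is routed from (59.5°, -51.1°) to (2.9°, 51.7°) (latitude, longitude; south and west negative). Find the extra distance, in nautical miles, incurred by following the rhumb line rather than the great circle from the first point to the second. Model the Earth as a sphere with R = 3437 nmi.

308 nmi

Great circle: cos σ = sin φ₁ sin φ₂ + cos φ₁ cos φ₂ cos Δλ,  σ = 1.6396 rad → d_gc = 5635.16 nmi
Rhumb line: Δψ = -1.2490, q = Δφ/Δψ = 0.7909, d_rh = R√(Δφ²+q²Δλ²) = 5942.74 nmi
Excess = 5942.74 − 5635.16 = 307.58 ≈ 308 nmi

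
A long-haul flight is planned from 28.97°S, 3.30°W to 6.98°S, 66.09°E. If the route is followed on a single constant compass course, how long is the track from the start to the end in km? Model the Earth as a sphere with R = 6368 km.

7680 km

Δψ = ln[tan(π/4+φ₂/2)/tan(π/4+φ₁/2)] = +0.4065;  Δφ = +0.3838 rad,  Δλ = +1.2111 rad
q = Δφ/Δψ = 0.9441
d = R·√(Δφ² + q²Δλ²) = 6368·1.20607 = 7680 km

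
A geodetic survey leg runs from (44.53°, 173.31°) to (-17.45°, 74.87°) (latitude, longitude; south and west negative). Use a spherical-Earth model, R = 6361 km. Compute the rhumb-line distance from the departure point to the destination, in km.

Δψ = ln[tan(π/4+φ₂/2)/tan(π/4+φ₁/2)] = -1.1792;  Δφ = -1.0818 rad,  Δλ = -1.7181 rad
q = Δφ/Δψ = 0.9174
d = R·√(Δφ² + q²Δλ²) = 6361·1.91164 = 12160 km

12160 km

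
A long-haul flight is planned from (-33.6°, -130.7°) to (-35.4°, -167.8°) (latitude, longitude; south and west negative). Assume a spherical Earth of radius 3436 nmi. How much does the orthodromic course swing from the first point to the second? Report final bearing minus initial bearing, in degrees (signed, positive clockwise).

At departure: θ₁ = atan2(sin Δλ cos φ₂, cos φ₁ sin φ₂ − sin φ₁ cos φ₂ cos Δλ) = 255.99°
At arrival: θ₂ = atan2(sin Δλ cos φ₁, −cos φ₂ sin φ₁ + sin φ₂ cos φ₁ cos Δλ) = 277.51°
Δθ = θ₂ − θ₁ = +21.5°

+21.5°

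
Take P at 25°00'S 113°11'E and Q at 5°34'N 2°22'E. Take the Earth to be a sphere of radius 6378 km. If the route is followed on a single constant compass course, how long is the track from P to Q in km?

Rhumb course C = atan2(Δλ, Δψ) with Δψ = ln[tan(π/4+φ₂/2)/tan(π/4+φ₁/2)] = +0.5482, Δλ = -1.9341 → C = 285.82°
d = R·|Δφ| / |cos C| = 6378·0.53349 / 0.27269 = 12478 km

12478 km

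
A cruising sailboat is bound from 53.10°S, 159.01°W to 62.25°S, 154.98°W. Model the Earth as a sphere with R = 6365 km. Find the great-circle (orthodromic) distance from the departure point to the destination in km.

cos σ = sin φ₁ sin φ₂ + cos φ₁ cos φ₂ cos Δλ
      = sin(-53.10°)sin(-62.25°) + cos(-53.10°)cos(-62.25°)cos(4.03°) = 0.9866
σ = 9.396° → d = Rσ = 6365·0.16399 = 1044 km

1044 km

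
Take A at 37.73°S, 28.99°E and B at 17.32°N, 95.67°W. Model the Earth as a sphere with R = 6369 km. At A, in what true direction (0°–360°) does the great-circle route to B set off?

N = sin Δλ·cos φ₂ = -0.7852;  D = cos φ₁ sin φ₂ − sin φ₁ cos φ₂ cos Δλ = -0.0968
initial course = atan2(N, D) = 262.97°

263.0°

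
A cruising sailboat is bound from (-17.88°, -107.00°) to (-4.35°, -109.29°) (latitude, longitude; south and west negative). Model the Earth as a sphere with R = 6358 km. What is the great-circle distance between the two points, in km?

1522 km

Haversine: a = sin²(Δφ/2)+cos φ₁ cos φ₂ sin²(Δλ/2) = 0.01426;  σ = 2·atan2(√a,√(1−a))
σ = 13.714° → d = Rσ = 6358·0.23936 = 1522 km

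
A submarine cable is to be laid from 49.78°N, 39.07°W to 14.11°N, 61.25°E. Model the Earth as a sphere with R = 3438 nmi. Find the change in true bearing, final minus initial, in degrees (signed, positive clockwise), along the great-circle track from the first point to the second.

Initial bearing θ₁ = atan2(sin Δλ cos φ₂, cos φ₁ sin φ₂ − sin φ₁ cos φ₂ cos Δλ) = 73.09°
Final bearing θ₂ = (initial bearing from the destination back to the start) + 180° = 140.43°
Δθ = θ₂ − θ₁ = +67.3°

+67.3°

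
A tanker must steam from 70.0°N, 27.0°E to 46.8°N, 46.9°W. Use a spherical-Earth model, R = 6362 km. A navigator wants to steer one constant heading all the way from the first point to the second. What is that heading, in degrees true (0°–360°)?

Δψ = ln[tan(π/4+φ₂/2)/tan(π/4+φ₁/2)] = -0.8089
Δλ = -1.2898 rad (taken the short way round)
course = atan2(Δλ, Δψ) = 237.91°

237.9°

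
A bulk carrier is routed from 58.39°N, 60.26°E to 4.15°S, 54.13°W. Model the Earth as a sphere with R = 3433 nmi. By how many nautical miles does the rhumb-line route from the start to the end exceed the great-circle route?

Great circle: cos σ = sin φ₁ sin φ₂ + cos φ₁ cos φ₂ cos Δλ,  σ = 1.8520 rad → d_gc = 6357.9 nmi
Rhumb line: Δψ = -1.3346, q = Δφ/Δψ = 0.8179, d_rh = R√(Δφ²+q²Δλ²) = 6742.8 nmi
Excess = 6742.8 − 6357.9 = 384.9 ≈ 385 nmi

385 nmi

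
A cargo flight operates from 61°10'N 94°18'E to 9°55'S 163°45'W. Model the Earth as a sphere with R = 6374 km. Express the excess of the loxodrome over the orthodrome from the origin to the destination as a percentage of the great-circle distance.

4.3%

Great circle: σ = 1.8227 rad → d_gc = Rσ = 11617.8 km
Rhumb: Δφ = -1.2406, Δλ = +1.7794, Δψ = -1.5324, q = Δφ/Δψ = 0.8096 → d_rh = R√(Δφ²+q²Δλ²) = 12118.2 km
Excess = (12118.2 − 11617.8) / 11617.8 = 500.4 / 11617.8 = 4.31% ≈ 4.3%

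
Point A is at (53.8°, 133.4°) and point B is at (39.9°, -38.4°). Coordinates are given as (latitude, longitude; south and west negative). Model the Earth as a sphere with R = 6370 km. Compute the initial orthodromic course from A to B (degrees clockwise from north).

θ = atan2( sin Δλ·cos φ₂ ,  cos φ₁ sin φ₂ − sin φ₁ cos φ₂ cos Δλ )
  = atan2(-0.1094, +0.9916) = 353.70°

353.7°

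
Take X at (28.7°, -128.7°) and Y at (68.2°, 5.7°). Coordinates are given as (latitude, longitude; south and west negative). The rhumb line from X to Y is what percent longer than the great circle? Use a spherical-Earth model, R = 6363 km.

18.1%

Great circle: σ = 1.3511 rad → d_gc = Rσ = 8596.8 km
Rhumb: Δφ = +0.6894, Δλ = +2.3457, Δψ = +1.1240, q = Δφ/Δψ = 0.6133 → d_rh = R√(Δφ²+q²Δλ²) = 10151.3 km
Excess = (10151.3 − 8596.8) / 8596.8 = 1554.5 / 8596.8 = 18.08% ≈ 18.1%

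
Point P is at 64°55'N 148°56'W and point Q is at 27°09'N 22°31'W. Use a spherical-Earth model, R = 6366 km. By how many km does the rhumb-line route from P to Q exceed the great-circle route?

Great circle: cos σ = sin φ₁ sin φ₂ + cos φ₁ cos φ₂ cos Δλ,  σ = 1.3803 rad → d_gc = 8786.989 km
Rhumb line: Δψ = -1.0104, q = Δφ/Δψ = 0.6524, d_rh = R√(Δφ²+q²Δλ²) = 10078.487 km
Excess = 10078.487 − 8786.989 = 1291.498 ≈ 1291 km

1291 km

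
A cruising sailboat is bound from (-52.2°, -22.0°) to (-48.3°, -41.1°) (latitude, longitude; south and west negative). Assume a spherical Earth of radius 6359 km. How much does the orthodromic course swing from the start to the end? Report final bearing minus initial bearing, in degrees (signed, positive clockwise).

Initial bearing θ₁ = atan2(sin Δλ cos φ₂, cos φ₁ sin φ₂ − sin φ₁ cos φ₂ cos Δλ) = 280.18°
Final bearing θ₂ = (initial bearing from the destination back to the start) + 180° = 294.93°
Δθ = θ₂ − θ₁ = +14.7°

+14.7°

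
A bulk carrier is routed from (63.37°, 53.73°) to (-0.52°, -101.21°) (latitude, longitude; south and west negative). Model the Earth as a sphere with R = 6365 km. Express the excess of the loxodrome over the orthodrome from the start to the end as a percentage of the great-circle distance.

Great circle: σ = 1.9978 rad → d_gc = Rσ = 12715.9 km
Rhumb: Δφ = -1.1151, Δλ = -2.7042, Δψ = -1.4502, q = Δφ/Δψ = 0.7689 → d_rh = R√(Δφ²+q²Δλ²) = 15018.1 km
Excess = (15018.1 − 12715.9) / 12715.9 = 2302.2 / 12715.9 = 18.10% ≈ 18.1%

18.1%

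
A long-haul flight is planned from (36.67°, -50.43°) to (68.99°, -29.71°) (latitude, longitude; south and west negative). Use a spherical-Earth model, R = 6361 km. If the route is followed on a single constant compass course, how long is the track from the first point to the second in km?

3817 km

Δψ = ln[tan(π/4+φ₂/2)/tan(π/4+φ₁/2)] = +0.9963;  Δφ = +0.5641 rad,  Δλ = +0.3616 rad
q = Δφ/Δψ = 0.5662
d = R·√(Δφ² + q²Δλ²) = 6361·0.60010 = 3817 km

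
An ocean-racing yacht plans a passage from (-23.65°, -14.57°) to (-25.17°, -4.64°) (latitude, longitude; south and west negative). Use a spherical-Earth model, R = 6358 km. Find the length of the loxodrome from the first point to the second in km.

1017 km

Rhumb course C = atan2(Δλ, Δψ) with Δψ = ln[tan(π/4+φ₂/2)/tan(π/4+φ₁/2)] = -0.0291, Δλ = +0.1733 → C = 99.54°
d = R·|Δφ| / |cos C| = 6358·0.02653 / 0.16578 = 1017 km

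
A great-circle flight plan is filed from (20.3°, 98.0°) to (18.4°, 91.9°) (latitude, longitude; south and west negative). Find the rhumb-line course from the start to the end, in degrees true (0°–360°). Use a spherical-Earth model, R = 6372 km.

251.7°

Meridional parts: M(φ₁)=+0.3620, M(φ₂)=+0.3268 → ΔM = -0.0351;  Δλ = -0.1065 rad
tan C = Δλ / ΔM = +3.0290 → C = 251.73°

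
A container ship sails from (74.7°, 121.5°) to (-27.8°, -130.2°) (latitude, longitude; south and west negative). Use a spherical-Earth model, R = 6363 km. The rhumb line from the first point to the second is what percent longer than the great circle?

5.5%

Great circle: σ = 2.1213 rad → d_gc = Rσ = 13498.1 km
Rhumb: Δφ = -1.7890, Δλ = +1.8902, Δψ = -2.5130, q = Δφ/Δψ = 0.7119 → d_rh = R√(Δφ²+q²Δλ²) = 14243.8 km
Excess = (14243.8 − 13498.1) / 13498.1 = 745.7 / 13498.1 = 5.52% ≈ 5.5%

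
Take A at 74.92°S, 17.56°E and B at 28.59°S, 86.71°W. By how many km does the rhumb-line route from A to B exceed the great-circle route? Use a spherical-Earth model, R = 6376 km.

Great circle: cos σ = sin φ₁ sin φ₂ + cos φ₁ cos φ₂ cos Δλ,  σ = 1.1530 rad → d_gc = 7351.5 km
Rhumb line: Δψ = +1.5011, q = Δφ/Δψ = 0.5387, d_rh = R√(Δφ²+q²Δλ²) = 8102.4 km
Excess = 8102.4 − 7351.5 = 750.9 ≈ 751 km

751 km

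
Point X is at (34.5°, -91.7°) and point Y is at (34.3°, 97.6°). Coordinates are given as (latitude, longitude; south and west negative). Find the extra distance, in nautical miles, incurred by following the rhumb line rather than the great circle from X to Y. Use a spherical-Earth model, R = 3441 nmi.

1813 nmi

Great circle: cos σ = sin φ₁ sin φ₂ + cos φ₁ cos φ₂ cos Δλ,  σ = 1.9312 rad → d_gc = 6645.35 nmi
Rhumb line: Δψ = -0.0042, q = Δφ/Δψ = 0.8251, d_rh = R√(Δφ²+q²Δλ²) = 8458.81 nmi
Excess = 8458.81 − 6645.35 = 1813.46 ≈ 1813 nmi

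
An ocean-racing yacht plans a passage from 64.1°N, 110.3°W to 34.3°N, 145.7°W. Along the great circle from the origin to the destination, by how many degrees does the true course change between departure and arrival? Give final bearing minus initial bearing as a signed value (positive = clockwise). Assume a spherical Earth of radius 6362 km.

-28.1°

Initial bearing θ₁ = atan2(sin Δλ cos φ₂, cos φ₁ sin φ₂ − sin φ₁ cos φ₂ cos Δλ) = 233.08°
Final bearing θ₂ = (initial bearing from the destination back to the start) + 180° = 205.01°
Δθ = θ₂ − θ₁ = -28.1°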